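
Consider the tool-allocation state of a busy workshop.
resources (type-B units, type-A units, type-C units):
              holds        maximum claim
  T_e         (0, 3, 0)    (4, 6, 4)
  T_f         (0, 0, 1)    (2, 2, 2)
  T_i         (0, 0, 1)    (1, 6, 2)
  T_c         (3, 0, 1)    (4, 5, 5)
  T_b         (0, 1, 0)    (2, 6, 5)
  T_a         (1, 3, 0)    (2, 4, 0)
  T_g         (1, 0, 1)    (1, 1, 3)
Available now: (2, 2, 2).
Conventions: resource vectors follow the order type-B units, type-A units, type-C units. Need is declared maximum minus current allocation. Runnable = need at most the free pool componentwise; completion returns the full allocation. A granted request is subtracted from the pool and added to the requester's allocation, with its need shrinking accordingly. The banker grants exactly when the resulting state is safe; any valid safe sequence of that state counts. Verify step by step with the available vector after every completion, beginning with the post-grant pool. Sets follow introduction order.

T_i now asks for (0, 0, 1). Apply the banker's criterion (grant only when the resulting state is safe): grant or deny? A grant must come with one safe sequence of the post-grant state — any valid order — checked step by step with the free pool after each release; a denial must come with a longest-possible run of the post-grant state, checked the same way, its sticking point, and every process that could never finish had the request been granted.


DENY. Granting would leave the state unsafe.
Key observation: after T_a, T_f, T_g the pool peaks at (4, 5, 3), and each blocked process is short somewhere: T_e on type-C units; T_i on type-A units; T_c on type-C units; T_b on type-C units.
On the post-grant state, T_a, T_f, T_g is a maximal run — nothing extends it. Check, step by step:
  pool = (2, 2, 1)
  T_a needs (1, 1, 0) <= (2, 2, 1) -> finishes; pool += (1, 3, 0) = (3, 5, 1)
  T_f needs (2, 2, 1) <= (3, 5, 1) -> finishes; pool += (0, 0, 1) = (3, 5, 2)
  T_g needs (0, 1, 2) <= (3, 5, 2) -> finishes; pool += (1, 0, 1) = (4, 5, 3)
  blocked: T_e wants (4, 3, 4), pool (4, 5, 3) — not enough type-C units
  blocked: T_i wants (1, 6, 0), pool (4, 5, 3) — not enough type-A units
  blocked: T_c wants (1, 5, 4), pool (4, 5, 3) — not enough type-C units
  blocked: T_b wants (2, 5, 5), pool (4, 5, 3) — not enough type-C units
Post-grant, the permanently blocked set is T_e, T_i, T_c and T_b.


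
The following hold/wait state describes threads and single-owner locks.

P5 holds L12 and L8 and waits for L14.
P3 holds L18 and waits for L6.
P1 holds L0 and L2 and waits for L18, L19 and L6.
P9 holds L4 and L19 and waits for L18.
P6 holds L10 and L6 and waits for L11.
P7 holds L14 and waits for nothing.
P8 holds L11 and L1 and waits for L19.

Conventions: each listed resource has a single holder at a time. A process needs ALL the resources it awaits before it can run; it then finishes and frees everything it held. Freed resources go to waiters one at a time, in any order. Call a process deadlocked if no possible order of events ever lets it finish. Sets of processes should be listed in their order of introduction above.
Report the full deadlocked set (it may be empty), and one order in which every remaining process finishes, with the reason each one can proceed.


Deadlocked set: P3, P1, P9, P6 and P8.
Key observation: along P3 -> P6 -> P8 -> P9 -> P3, each member waits on what the next one holds — a deadlock; P1 waits into the deadlock from upstream.
The rest can finish in the order P7, P5.
Walking it through:
  P7: no waits; runs immediately, freeing L14
  P5: everything it awaited (L14) is free; runs, freeing L12 and L8


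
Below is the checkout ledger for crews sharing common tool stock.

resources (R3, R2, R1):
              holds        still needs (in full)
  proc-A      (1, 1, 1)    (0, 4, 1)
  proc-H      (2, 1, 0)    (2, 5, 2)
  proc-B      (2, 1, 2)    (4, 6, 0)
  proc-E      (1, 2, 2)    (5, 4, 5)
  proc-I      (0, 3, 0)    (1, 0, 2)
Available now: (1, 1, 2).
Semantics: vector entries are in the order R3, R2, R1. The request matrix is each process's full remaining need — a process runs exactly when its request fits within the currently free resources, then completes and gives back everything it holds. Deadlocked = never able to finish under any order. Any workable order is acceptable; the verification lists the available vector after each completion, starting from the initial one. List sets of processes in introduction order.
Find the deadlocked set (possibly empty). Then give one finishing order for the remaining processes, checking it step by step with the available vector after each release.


The deadlocked set is empty.
Key observation: there is always a runnable process — proc-I first — so the state unwinds completely.
The rest can finish in the order proc-I, proc-A, proc-H, proc-B, proc-E. Check, step by step:
  pool = (1, 1, 2)
  proc-I needs (1, 0, 2) <= (1, 1, 2) -> finishes; pool += (0, 3, 0) = (1, 4, 2)
  proc-A needs (0, 4, 1) <= (1, 4, 2) -> finishes; pool += (1, 1, 1) = (2, 5, 3)
  proc-H needs (2, 5, 2) <= (2, 5, 3) -> finishes; pool += (2, 1, 0) = (4, 6, 3)
  proc-B needs (4, 6, 0) <= (4, 6, 3) -> finishes; pool += (2, 1, 2) = (6, 7, 5)
  proc-E needs (5, 4, 5) <= (6, 7, 5) -> finishes; pool += (1, 2, 2) = (7, 9, 7)


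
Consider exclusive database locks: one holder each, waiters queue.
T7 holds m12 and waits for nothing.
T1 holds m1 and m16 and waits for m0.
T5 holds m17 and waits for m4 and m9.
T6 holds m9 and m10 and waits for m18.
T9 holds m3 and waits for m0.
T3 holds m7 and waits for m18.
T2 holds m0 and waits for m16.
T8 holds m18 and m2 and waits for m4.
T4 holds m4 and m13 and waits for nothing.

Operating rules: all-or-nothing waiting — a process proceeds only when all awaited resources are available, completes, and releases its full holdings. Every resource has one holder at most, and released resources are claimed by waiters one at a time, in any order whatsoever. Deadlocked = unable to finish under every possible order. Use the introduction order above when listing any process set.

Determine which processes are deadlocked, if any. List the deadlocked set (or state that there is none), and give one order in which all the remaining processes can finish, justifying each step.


Deadlocked: T1, T9 and T2.
Key observation: the knot is the closed ring of waits T1 -> T2 -> T1; T9 waits into the deadlock from upstream.
A valid finishing order for the others: T4, T8, T3, T7, T6, T5.
Walking it through:
  run T4 (it waits on nothing); releases m4 and m13
  run T8 (all its waits — m4 — are resolved); releases m18 and m2
  run T3 (all its waits — m18 — are resolved); releases m7
  run T7 (it waits on nothing); releases m12
  run T6 (all its waits — m18 — are resolved); releases m9 and m10
  run T5 (all its waits — m4 and m9 — are resolved); releases m17


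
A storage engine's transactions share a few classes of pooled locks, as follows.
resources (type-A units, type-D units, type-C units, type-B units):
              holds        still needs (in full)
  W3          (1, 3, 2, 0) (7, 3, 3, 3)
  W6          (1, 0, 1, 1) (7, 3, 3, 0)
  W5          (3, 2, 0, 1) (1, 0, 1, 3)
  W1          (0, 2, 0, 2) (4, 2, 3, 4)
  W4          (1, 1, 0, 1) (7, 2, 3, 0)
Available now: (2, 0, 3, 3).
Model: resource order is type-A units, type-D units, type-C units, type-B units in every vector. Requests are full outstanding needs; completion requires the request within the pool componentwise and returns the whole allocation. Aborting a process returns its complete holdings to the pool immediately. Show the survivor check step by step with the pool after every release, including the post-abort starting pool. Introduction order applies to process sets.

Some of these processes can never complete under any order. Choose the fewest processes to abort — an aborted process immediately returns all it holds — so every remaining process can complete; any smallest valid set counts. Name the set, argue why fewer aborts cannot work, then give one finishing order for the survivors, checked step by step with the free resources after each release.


The answer: abort W3 and W4.
Key observation: no ordering could ever have run W6 before the abort of W3 and W4; with (2, 4, 2, 1) back in the pool it fits at step 3.
No one abort is enough; case by case: W3 alone leaves W6 blocked (short on type-A units); W6 alone leaves W3 blocked (short on type-A units); W5 alone leaves W3 blocked (short on type-A units); W1 alone leaves W3 blocked (short on type-A units); W4 alone leaves W3 blocked (short on type-A units).
The survivors complete as W1, W5, W6. Verifying each step (starting from the post-abort pool):
  pool = (4, 4, 5, 4)
  W1: need (4, 2, 3, 4) fits (4, 4, 5, 4); releases (0, 2, 0, 2), pool now (4, 6, 5, 6)
  W5: need (1, 0, 1, 3) fits (4, 6, 5, 6); releases (3, 2, 0, 1), pool now (7, 8, 5, 7)
  W6: need (7, 3, 3, 0) fits (7, 8, 5, 7); releases (1, 0, 1, 1), pool now (8, 8, 6, 8)


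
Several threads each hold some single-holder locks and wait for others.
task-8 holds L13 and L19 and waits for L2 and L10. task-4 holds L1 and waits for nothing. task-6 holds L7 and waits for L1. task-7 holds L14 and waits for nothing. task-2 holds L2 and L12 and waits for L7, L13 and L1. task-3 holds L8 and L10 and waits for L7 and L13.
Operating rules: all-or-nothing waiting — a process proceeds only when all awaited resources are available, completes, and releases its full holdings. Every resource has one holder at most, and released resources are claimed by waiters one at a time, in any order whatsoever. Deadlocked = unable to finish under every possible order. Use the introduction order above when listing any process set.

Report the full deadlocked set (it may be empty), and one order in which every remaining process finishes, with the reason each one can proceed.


Deadlocked: task-8, task-2 and task-3.
Key observation: the waits loop around task-8 -> task-2 -> task-8 with no way out; task-3 is caught in further circular waits.
The rest can finish in the order task-4, task-7, task-6.
Check, step by step:
  task-4 waits on nothing -> runs at once and releases L1
  task-7 waits on nothing -> runs at once and releases L14
  run task-6 (all its waits — L1 — are resolved); releases L7


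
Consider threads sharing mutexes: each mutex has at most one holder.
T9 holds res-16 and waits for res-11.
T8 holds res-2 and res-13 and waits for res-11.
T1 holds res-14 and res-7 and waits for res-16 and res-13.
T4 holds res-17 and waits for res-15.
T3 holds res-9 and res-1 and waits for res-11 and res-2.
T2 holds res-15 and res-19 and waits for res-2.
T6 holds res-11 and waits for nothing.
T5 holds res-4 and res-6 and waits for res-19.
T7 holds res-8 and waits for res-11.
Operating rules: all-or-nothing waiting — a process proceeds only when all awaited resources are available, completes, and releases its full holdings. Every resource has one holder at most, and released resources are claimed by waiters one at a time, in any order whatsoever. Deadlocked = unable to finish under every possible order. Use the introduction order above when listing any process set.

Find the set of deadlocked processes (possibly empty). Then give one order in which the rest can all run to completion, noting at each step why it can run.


Nothing here is deadlocked.
Key observation: the wait relation is loop-free; peeling off processes with no waits unwinds the whole state.
One completion order for the rest: T6, T7, T8, T2, T4, T5, T3, T9, T1.
Walking it through:
  T6: no waits; runs immediately, freeing res-11
  T7 waits on res-11 — all released -> runs and releases res-8
  T8 waits on res-11 — all released -> runs and releases res-2 and res-13
  T2 waits on res-2 — all released -> runs and releases res-15 and res-19
  T4 waits on res-15 — all released -> runs and releases res-17
  T5 waits on res-19 — all released -> runs and releases res-4 and res-6
  T3 waits on res-11 and res-2 — all released -> runs and releases res-9 and res-1
  T9 waits on res-11 — all released -> runs and releases res-16
  T1 waits on res-16 and res-13 — all released -> runs and releases res-14 and res-7


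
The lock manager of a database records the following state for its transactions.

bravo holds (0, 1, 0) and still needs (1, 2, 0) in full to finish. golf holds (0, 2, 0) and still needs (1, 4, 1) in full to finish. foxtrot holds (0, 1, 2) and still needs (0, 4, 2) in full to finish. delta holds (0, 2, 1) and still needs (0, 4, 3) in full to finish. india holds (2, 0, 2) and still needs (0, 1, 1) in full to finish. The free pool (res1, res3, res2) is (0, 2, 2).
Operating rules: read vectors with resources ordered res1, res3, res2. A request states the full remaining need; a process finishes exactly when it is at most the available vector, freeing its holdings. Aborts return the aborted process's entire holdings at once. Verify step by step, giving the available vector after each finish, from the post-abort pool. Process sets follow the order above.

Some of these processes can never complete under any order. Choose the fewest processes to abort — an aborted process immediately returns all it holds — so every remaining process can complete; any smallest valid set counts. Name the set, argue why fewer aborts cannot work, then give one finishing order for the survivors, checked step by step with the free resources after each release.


Minimum abort set: golf.
Key observation: no ordering could ever have run delta before the abort of golf; with (0, 2, 0) back in the pool it fits at step 2.
No smaller set exists: with zero aborts the deadlock remains.
The survivors complete as india, delta, foxtrot, bravo. Step-by-step check (starting from the post-abort pool):
  pool = (0, 4, 2)
  india needs (0, 1, 1) <= (0, 4, 2) -> finishes; pool += (2, 0, 2) = (2, 4, 4)
  delta needs (0, 4, 3) <= (2, 4, 4) -> finishes; pool += (0, 2, 1) = (2, 6, 5)
  foxtrot needs (0, 4, 2) <= (2, 6, 5) -> finishes; pool += (0, 1, 2) = (2, 7, 7)
  bravo needs (1, 2, 0) <= (2, 7, 7) -> finishes; pool += (0, 1, 0) = (2, 8, 7)


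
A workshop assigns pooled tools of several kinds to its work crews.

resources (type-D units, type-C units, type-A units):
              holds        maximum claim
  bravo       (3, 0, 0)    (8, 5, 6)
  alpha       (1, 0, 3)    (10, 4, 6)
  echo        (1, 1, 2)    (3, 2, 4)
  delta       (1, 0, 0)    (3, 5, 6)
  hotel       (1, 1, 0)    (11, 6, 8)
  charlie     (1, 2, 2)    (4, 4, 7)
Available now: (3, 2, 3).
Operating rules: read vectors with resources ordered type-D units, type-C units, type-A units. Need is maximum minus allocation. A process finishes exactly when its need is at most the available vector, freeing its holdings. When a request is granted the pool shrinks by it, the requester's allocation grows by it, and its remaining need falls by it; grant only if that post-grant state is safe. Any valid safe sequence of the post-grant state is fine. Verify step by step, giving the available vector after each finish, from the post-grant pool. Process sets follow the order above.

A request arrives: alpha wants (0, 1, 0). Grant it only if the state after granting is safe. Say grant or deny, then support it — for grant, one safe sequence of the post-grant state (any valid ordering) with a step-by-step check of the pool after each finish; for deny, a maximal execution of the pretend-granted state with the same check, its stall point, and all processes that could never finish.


DENY — the pretend-granted state is unsafe.
Key observation: after echo, charlie the pool peaks at (5, 4, 7), and each blocked process is short somewhere: bravo on type-C units; alpha on type-D units; delta on type-C units; hotel on type-D units, type-C units, type-A units.
Pretend the grant happened; the run echo, charlie goes as far as possible. Step-by-step check:
  pool = (3, 1, 3)
  run echo (needs (2, 1, 2), free (3, 1, 3)); after release of (1, 1, 2) the pool is (4, 2, 5)
  run charlie (needs (3, 2, 5), free (4, 2, 5)); after release of (1, 2, 2) the pool is (5, 4, 7)
  bravo cannot run: need (5, 5, 6) vs free (5, 4, 7) (insufficient type-C units)
  alpha cannot run: need (9, 3, 3) vs free (5, 4, 7) (insufficient type-D units)
  delta cannot run: need (2, 5, 6) vs free (5, 4, 7) (insufficient type-C units)
  hotel cannot run: need (10, 5, 8) vs free (5, 4, 7) (insufficient type-D units, type-C units and type-A units)
Processes that could never finish after the grant: bravo, alpha, delta and hotel.


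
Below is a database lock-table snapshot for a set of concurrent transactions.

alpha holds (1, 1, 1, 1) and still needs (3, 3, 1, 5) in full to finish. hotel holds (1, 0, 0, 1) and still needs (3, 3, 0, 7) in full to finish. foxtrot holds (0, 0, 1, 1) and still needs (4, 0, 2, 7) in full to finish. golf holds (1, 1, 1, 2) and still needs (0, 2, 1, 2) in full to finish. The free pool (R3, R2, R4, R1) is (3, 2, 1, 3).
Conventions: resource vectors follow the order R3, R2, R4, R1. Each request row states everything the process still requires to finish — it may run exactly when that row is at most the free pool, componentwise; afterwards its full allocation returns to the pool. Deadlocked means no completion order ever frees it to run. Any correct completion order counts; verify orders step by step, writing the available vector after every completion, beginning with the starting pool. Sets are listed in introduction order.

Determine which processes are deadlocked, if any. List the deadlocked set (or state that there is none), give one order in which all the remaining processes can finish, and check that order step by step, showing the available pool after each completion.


Deadlocked set: hotel and foxtrot.
Key observation: the wall is R1: completing golf, alpha brings the pool only to (5, 4, 3, 6), and all the rest need more.
A valid finishing order for the others: golf, alpha. Check, step by step:
  pool = (3, 2, 1, 3)
  run golf (needs (0, 2, 1, 2), free (3, 2, 1, 3)); after release of (1, 1, 1, 2) the pool is (4, 3, 2, 5)
  run alpha (needs (3, 3, 1, 5), free (4, 3, 2, 5)); after release of (1, 1, 1, 1) the pool is (5, 4, 3, 6)
The stuck group stays short no matter what:
  blocked: hotel wants (3, 3, 0, 7), pool (5, 4, 3, 6) — not enough R1
  blocked: foxtrot wants (4, 0, 2, 7), pool (5, 4, 3, 6) — not enough R1


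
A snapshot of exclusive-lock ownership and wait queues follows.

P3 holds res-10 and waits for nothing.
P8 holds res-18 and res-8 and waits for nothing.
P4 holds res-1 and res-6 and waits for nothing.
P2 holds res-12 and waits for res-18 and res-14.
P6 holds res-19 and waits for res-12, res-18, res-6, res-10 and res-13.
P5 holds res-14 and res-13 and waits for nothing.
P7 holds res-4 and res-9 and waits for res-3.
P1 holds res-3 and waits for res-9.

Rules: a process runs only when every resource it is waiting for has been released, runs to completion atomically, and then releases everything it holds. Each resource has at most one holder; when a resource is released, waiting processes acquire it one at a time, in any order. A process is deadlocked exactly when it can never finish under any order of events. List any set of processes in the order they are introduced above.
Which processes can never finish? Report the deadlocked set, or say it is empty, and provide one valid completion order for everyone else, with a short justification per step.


The deadlocked set is P7 and P1.
Key observation: the waits loop around P7 -> P1 -> P7 with no way out; no other process is dragged down with it.
One completion order for the rest: P3, P8, P5, P4, P2, P6.
Walking it through:
  run P3 (it waits on nothing); releases res-10
  run P8 (it waits on nothing); releases res-18 and res-8
  run P5 (it waits on nothing); releases res-14 and res-13
  run P4 (it waits on nothing); releases res-1 and res-6
  P2 waits on res-18 and res-14 — all released -> runs and releases res-12
  P6 waits on res-12, res-18, res-6, res-10 and res-13 — all released -> runs and releases res-19


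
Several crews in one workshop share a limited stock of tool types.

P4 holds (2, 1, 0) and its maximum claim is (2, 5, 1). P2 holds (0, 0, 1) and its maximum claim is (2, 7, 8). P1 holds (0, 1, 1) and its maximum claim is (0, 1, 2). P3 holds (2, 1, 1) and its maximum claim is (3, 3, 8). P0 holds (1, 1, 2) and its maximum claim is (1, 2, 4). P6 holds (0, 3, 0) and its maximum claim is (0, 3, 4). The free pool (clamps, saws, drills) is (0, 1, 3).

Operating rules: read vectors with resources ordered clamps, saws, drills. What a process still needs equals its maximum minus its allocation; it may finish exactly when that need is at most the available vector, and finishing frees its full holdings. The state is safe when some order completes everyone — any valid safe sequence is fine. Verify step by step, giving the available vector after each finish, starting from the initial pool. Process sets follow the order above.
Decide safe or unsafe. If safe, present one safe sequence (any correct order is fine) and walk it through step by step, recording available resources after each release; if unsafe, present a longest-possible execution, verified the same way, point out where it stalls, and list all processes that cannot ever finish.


The state is UNSAFE.
Key observation: after P0, P6, P1, P4 complete, (3, 7, 6) is the best the pool ever gets, yet each leftover process wants more drills.
Going as far as possible: P0, P6, P1, P4; after that, nothing fits. Step-by-step check:
  pool = (0, 1, 3)
  P0 needs (0, 1, 2) <= (0, 1, 3) -> finishes; pool += (1, 1, 2) = (1, 2, 5)
  P6 needs (0, 0, 4) <= (1, 2, 5) -> finishes; pool += (0, 3, 0) = (1, 5, 5)
  P1 needs (0, 0, 1) <= (1, 5, 5) -> finishes; pool += (0, 1, 1) = (1, 6, 6)
  P4 needs (0, 4, 1) <= (1, 6, 6) -> finishes; pool += (2, 1, 0) = (3, 7, 6)
  P2 cannot run: need (2, 7, 7) vs free (3, 7, 6) (insufficient drills)
  P3 cannot run: need (1, 2, 7) vs free (3, 7, 6) (insufficient drills)
Never able to finish: P2 and P3.


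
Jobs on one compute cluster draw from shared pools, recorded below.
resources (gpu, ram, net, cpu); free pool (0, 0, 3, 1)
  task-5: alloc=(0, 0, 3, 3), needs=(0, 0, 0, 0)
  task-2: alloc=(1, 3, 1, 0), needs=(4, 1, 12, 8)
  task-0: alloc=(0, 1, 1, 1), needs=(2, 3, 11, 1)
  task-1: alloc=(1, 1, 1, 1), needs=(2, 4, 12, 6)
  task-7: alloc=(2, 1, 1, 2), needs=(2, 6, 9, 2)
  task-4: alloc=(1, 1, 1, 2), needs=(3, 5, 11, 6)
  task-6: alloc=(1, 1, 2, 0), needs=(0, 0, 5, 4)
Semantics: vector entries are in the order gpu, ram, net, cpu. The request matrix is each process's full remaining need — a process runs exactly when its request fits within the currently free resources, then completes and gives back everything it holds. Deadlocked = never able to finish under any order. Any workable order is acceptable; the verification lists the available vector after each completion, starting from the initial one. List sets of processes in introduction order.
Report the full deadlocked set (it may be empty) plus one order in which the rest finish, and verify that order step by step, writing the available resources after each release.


Deadlocked: task-2, task-0, task-1, task-7 and task-4.
Key observation: task-5, task-6 can finish, but then (1, 1, 8, 4) is all there is, and the blocked group's gpu demands exceed it.
One completion order for the rest: task-5, task-6. Walking it through:
  pool = (0, 0, 3, 1)
  task-5 needs (0, 0, 0, 0) <= (0, 0, 3, 1) -> finishes; pool += (0, 0, 3, 3) = (0, 0, 6, 4)
  task-6 needs (0, 0, 5, 4) <= (0, 0, 6, 4) -> finishes; pool += (1, 1, 2, 0) = (1, 1, 8, 4)
None of the blocked processes ever fits:
  task-2 still needs (4, 1, 12, 8) but only (1, 1, 8, 4) is free — short on gpu, net and cpu
  task-0 still needs (2, 3, 11, 1) but only (1, 1, 8, 4) is free — short on gpu, ram and net
  task-1 still needs (2, 4, 12, 6) but only (1, 1, 8, 4) is free — short on gpu, ram, net and cpu
  task-7 still needs (2, 6, 9, 2) but only (1, 1, 8, 4) is free — short on gpu, ram and net
  task-4 still needs (3, 5, 11, 6) but only (1, 1, 8, 4) is free — short on gpu, ram, net and cpu


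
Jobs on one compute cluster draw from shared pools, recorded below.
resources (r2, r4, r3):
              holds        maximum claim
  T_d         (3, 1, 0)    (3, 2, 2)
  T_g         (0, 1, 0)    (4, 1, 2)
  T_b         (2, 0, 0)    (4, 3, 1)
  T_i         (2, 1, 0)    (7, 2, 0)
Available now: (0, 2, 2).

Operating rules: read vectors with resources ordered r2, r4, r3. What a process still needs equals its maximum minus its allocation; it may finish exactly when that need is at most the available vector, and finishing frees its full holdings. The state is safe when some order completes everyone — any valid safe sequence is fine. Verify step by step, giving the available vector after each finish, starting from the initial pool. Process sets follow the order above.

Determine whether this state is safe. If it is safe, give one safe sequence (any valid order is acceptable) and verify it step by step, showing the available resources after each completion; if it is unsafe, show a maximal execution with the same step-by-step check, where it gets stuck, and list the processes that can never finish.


SAFE. One safe sequence: T_d, T_b, T_g, T_i.
Key observation: the first exact fit in this order is T_d — it needs (0, 1, 2) with (0, 2, 2) free, meeting a requested resource to the last unit.
Check, step by step:
  pool = (0, 2, 2)
  T_d: need (0, 1, 2) fits (0, 2, 2); releases (3, 1, 0), pool now (3, 3, 2)
  T_b: need (2, 3, 1) fits (3, 3, 2); releases (2, 0, 0), pool now (5, 3, 2)
  T_g: need (4, 0, 2) fits (5, 3, 2); releases (0, 1, 0), pool now (5, 4, 2)
  T_i: need (5, 1, 0) fits (5, 4, 2); releases (2, 1, 0), pool now (7, 5, 2)


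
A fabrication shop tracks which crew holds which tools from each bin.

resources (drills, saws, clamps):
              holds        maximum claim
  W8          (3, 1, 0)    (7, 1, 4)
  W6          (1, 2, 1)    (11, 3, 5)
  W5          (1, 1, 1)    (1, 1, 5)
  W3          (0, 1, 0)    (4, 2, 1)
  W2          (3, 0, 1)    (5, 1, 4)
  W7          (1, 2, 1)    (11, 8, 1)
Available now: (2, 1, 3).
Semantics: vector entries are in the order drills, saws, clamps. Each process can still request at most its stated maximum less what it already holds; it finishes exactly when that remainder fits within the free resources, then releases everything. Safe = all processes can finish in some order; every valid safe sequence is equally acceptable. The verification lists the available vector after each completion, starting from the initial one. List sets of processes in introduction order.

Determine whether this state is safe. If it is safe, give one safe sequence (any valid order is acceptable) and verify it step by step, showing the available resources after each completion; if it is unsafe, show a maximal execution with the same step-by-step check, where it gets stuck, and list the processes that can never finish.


The state is UNSAFE.
Key observation: once W2, W8, W3, W5 finish, the pool peaks at (9, 4, 5) — and every remaining process still needs more drills than that.
A maximal execution: W2, W8, W3, W5 — then nothing else fits. Step-by-step check:
  pool = (2, 1, 3)
  W2: need (2, 1, 3) fits (2, 1, 3); releases (3, 0, 1), pool now (5, 1, 4)
  W8: need (4, 0, 4) fits (5, 1, 4); releases (3, 1, 0), pool now (8, 2, 4)
  W3: need (4, 1, 1) fits (8, 2, 4); releases (0, 1, 0), pool now (8, 3, 4)
  W5: need (0, 0, 4) fits (8, 3, 4); releases (1, 1, 1), pool now (9, 4, 5)
  W6 cannot run: need (10, 1, 4) vs free (9, 4, 5) (insufficient drills)
  W7 cannot run: need (10, 6, 0) vs free (9, 4, 5) (insufficient drills and saws)
Processes that can never finish: W6 and W7.


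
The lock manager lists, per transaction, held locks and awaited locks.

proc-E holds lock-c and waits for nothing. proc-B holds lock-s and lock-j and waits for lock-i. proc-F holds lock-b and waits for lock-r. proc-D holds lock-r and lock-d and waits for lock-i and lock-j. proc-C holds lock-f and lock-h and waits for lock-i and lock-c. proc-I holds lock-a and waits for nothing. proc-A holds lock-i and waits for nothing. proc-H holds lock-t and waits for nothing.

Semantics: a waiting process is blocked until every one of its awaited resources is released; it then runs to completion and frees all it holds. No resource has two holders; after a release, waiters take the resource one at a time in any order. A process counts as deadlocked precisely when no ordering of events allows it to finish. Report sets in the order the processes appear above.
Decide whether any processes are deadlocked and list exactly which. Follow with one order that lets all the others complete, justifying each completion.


The deadlocked set is empty.
Key observation: there is no circular wait here — follow any chain and it reaches a process that is free to run now.
A valid finishing order for the others: proc-A, proc-E, proc-C, proc-I, proc-H, proc-B, proc-D, proc-F.
Step-by-step check:
  run proc-A (it waits on nothing); releases lock-i
  run proc-E (it waits on nothing); releases lock-c
  proc-C waits on lock-i and lock-c — all released -> runs and releases lock-f and lock-h
  run proc-I (it waits on nothing); releases lock-a
  run proc-H (it waits on nothing); releases lock-t
  proc-B waits on lock-i — all released -> runs and releases lock-s and lock-j
  proc-D waits on lock-i and lock-j — all released -> runs and releases lock-r and lock-d
  proc-F waits on lock-r — all released -> runs and releases lock-b


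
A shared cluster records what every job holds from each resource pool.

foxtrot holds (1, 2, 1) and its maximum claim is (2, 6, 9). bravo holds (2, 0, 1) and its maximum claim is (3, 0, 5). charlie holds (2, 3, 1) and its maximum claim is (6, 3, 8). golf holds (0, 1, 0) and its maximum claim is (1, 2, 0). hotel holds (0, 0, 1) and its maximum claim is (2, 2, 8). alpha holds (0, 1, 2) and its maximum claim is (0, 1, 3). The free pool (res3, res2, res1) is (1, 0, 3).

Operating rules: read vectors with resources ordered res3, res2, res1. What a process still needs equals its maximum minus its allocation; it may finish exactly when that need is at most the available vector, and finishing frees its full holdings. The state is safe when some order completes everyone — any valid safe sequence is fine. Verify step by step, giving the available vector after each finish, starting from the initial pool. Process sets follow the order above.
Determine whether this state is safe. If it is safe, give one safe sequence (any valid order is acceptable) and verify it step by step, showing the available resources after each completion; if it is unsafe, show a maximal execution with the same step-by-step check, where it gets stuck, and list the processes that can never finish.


UNSAFE — no complete ordering exists.
Key observation: the pool after alpha, golf, bravo is (3, 2, 6); every surviving request exceeds it in res1, so progress ends there.
The run alpha, golf, bravo cannot be extended any further. Check, step by step:
  pool = (1, 0, 3)
  alpha needs (0, 0, 1) <= (1, 0, 3) -> finishes; pool += (0, 1, 2) = (1, 1, 5)
  golf needs (1, 1, 0) <= (1, 1, 5) -> finishes; pool += (0, 1, 0) = (1, 2, 5)
  bravo needs (1, 0, 4) <= (1, 2, 5) -> finishes; pool += (2, 0, 1) = (3, 2, 6)
  foxtrot still needs (1, 4, 8) but only (3, 2, 6) is free — short on res2 and res1
  charlie still needs (4, 0, 7) but only (3, 2, 6) is free — short on res3 and res1
  hotel still needs (2, 2, 7) but only (3, 2, 6) is free — short on res1
Permanently blocked: foxtrot, charlie and hotel.


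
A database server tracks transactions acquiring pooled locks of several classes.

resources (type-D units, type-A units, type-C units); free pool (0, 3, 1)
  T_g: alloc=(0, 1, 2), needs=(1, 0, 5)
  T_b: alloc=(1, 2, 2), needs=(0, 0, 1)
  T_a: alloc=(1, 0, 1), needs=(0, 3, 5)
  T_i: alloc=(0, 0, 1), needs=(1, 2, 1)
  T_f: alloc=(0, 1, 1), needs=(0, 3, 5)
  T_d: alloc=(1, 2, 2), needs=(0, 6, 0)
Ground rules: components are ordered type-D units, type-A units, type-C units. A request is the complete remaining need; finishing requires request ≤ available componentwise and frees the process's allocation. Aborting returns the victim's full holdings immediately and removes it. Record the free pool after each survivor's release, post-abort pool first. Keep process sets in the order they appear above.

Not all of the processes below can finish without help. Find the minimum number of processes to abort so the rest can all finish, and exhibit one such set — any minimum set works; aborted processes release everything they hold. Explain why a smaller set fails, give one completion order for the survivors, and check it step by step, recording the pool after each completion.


The answer: abort T_a.
Key observation: T_f could never have finished before the abort; with (1, 0, 1) returned by T_a, it fits at step 3.
Minimality: the empty abort set fails — the state is deadlocked as it stands.
One survivor order: T_b, T_i, T_f, T_d, T_g. Check, step by step (post-abort pool first):
  pool = (1, 3, 2)
  T_b: need (0, 0, 1) fits (1, 3, 2); releases (1, 2, 2), pool now (2, 5, 4)
  T_i: need (1, 2, 1) fits (2, 5, 4); releases (0, 0, 1), pool now (2, 5, 5)
  T_f: need (0, 3, 5) fits (2, 5, 5); releases (0, 1, 1), pool now (2, 6, 6)
  T_d: need (0, 6, 0) fits (2, 6, 6); releases (1, 2, 2), pool now (3, 8, 8)
  T_g: need (1, 0, 5) fits (3, 8, 8); releases (0, 1, 2), pool now (3, 9, 10)


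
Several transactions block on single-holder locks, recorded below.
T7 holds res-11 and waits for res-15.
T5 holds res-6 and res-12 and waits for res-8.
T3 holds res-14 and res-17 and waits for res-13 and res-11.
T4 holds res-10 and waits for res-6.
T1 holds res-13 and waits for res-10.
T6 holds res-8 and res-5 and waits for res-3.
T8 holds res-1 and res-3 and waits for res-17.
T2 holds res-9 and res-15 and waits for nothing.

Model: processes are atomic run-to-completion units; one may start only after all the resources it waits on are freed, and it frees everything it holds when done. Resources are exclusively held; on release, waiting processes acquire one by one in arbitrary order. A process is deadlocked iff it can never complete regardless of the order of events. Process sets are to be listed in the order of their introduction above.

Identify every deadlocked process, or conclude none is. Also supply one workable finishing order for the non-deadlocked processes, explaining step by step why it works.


Deadlocked set: T5, T3, T4, T1, T6 and T8.
Key observation: the knot is the closed ring of waits T5 -> T6 -> T8 -> T3 -> T1 -> T4 -> T5; no other process is dragged down with it.
One completion order for the rest: T2, T7.
Walking it through:
  T2 waits on nothing -> runs at once and releases res-9 and res-15
  T7 waits on res-15 — all released -> runs and releases res-11


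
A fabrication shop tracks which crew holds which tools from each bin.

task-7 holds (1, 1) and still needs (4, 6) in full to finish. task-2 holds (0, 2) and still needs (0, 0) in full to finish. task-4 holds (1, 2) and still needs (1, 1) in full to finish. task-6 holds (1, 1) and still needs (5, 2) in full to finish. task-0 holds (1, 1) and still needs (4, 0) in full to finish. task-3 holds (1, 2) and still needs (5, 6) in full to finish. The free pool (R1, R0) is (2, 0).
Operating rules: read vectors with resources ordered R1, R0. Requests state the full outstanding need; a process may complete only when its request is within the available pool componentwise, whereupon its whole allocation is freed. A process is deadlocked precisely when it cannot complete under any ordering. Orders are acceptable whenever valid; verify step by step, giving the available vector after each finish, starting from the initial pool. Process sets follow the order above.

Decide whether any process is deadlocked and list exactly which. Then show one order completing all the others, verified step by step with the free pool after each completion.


The deadlocked set is task-7, task-6, task-0 and task-3.
Key observation: after task-2, task-4 complete, (3, 4) is the best the pool ever gets, yet each leftover process wants more R1.
A valid finishing order for the others: task-2, task-4. Verifying each step:
  pool = (2, 0)
  task-2: need (0, 0) fits (2, 0); releases (0, 2), pool now (2, 2)
  task-4: need (1, 1) fits (2, 2); releases (1, 2), pool now (3, 4)
The stuck group stays short no matter what:
  task-7 cannot run: need (4, 6) vs free (3, 4) (insufficient R1 and R0)
  task-6 cannot run: need (5, 2) vs free (3, 4) (insufficient R1)
  task-0 cannot run: need (4, 0) vs free (3, 4) (insufficient R1)
  task-3 cannot run: need (5, 6) vs free (3, 4) (insufficient R1 and R0)


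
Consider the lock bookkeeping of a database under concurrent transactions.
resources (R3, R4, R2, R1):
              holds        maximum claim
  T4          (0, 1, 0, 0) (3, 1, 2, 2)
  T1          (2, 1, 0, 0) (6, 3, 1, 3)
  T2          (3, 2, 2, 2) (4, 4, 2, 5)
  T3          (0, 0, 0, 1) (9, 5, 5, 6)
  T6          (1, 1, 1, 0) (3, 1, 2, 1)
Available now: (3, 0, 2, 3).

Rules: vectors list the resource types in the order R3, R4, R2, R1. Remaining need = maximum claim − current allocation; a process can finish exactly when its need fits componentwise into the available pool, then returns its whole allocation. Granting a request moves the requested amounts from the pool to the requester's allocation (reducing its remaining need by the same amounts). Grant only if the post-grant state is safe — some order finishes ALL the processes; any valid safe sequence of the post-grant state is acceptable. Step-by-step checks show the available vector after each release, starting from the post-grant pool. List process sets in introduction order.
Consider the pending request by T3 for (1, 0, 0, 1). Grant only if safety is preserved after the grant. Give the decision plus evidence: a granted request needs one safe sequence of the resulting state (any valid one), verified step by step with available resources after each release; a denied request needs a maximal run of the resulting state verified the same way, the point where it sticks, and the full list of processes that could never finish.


DENY: after the grant no complete ordering would exist.
Key observation: after T6, T4 complete, (3, 2, 3, 2) is the best the pool ever gets, yet each leftover process wants more R1.
Pretend the grant happened; the run T6, T4 goes as far as possible. Walking it through:
  pool = (2, 0, 2, 2)
  T6 needs (2, 0, 1, 1) <= (2, 0, 2, 2) -> finishes; pool += (1, 1, 1, 0) = (3, 1, 3, 2)
  T4 needs (3, 0, 2, 2) <= (3, 1, 3, 2) -> finishes; pool += (0, 1, 0, 0) = (3, 2, 3, 2)
  T1 still needs (4, 2, 1, 3) but only (3, 2, 3, 2) is free — short on R3 and R1
  T2 still needs (1, 2, 0, 3) but only (3, 2, 3, 2) is free — short on R1
  T3 still needs (8, 5, 5, 4) but only (3, 2, 3, 2) is free — short on R3, R4, R2 and R1
Had the request been granted, T1, T2 and T3 could never finish.


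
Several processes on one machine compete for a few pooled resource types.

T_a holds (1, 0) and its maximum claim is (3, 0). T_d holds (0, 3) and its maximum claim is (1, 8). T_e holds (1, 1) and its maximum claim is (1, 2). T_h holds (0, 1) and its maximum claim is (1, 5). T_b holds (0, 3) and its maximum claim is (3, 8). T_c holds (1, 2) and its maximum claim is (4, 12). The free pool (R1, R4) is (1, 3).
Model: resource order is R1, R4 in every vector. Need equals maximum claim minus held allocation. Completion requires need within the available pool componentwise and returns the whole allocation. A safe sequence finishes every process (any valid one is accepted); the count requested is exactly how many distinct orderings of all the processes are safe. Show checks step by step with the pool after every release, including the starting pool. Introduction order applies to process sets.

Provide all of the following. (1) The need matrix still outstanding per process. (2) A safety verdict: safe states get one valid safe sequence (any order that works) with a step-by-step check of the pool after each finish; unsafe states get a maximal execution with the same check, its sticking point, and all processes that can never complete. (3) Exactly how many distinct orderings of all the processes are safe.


(1) Outstanding need per process (order R1, R4):
  T_a: (2, 0)
  T_d: (1, 5)
  T_e: (0, 1)
  T_h: (1, 4)
  T_b: (3, 5)
  T_c: (3, 10)
(2) The state is SAFE; one workable sequence: T_e, T_h, T_a, T_b, T_d, T_c.
Key observation: the order's first zero-slack moment is T_h ((1, 4) needed, (2, 4) free — a requested resource with nothing to spare).
Step-by-step check:
  pool = (1, 3)
  T_e: need (0, 1) fits (1, 3); releases (1, 1), pool now (2, 4)
  T_h: need (1, 4) fits (2, 4); releases (0, 1), pool now (2, 5)
  T_a: need (2, 0) fits (2, 5); releases (1, 0), pool now (3, 5)
  T_b: need (3, 5) fits (3, 5); releases (0, 3), pool now (3, 8)
  T_d: need (1, 5) fits (3, 8); releases (0, 3), pool now (3, 11)
  T_c: need (3, 10) fits (3, 11); releases (1, 2), pool now (4, 13)
(3) The exact count: 5 of the possible complete orderings are safe sequences.
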